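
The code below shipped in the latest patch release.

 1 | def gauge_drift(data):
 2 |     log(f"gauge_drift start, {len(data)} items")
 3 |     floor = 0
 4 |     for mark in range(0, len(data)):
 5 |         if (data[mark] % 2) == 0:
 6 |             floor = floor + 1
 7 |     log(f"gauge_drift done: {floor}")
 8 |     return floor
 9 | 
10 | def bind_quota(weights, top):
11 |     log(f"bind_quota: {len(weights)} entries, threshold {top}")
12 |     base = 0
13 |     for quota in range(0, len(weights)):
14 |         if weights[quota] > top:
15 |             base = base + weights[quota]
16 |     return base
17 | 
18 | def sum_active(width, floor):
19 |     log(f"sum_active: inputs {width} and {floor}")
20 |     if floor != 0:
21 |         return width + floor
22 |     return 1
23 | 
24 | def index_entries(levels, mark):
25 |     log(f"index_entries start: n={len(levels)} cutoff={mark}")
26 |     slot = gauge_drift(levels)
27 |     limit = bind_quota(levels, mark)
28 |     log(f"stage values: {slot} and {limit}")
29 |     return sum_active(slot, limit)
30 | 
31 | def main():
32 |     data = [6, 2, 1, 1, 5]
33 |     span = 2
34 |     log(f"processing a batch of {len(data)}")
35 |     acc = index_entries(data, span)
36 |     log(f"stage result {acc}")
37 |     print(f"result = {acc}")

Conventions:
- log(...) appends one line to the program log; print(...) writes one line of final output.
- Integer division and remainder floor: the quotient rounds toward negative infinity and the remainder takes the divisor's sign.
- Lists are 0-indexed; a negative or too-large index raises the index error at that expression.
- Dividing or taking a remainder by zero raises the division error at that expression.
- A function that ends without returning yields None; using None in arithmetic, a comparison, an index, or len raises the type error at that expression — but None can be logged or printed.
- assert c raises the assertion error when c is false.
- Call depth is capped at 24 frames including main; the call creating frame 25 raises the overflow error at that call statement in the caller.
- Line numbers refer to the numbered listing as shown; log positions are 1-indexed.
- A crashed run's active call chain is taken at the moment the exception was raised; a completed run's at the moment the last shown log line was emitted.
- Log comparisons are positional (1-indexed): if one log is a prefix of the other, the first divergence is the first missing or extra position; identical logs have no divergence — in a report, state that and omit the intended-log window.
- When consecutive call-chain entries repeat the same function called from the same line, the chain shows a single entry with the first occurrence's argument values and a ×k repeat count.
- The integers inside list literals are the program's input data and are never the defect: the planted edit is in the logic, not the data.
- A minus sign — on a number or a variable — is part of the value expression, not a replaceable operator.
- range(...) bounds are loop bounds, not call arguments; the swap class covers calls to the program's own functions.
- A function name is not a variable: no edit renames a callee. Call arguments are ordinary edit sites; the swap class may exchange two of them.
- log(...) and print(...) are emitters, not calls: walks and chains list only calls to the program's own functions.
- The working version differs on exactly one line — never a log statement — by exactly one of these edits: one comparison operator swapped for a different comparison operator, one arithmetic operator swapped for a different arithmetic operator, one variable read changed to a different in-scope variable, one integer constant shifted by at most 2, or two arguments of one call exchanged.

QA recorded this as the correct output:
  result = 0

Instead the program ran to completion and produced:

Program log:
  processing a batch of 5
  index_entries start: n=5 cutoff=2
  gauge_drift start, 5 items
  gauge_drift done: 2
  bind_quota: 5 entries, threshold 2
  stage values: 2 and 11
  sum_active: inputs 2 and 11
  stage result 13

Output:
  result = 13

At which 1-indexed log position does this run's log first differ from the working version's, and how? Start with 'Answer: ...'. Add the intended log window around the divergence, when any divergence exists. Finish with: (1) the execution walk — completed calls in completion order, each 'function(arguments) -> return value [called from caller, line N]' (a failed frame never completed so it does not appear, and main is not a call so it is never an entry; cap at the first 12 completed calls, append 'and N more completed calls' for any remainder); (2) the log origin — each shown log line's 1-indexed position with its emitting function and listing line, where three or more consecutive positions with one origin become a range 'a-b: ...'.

Answer: position 8 — shown 'stage result 13', intended 'stage result 0'.
Intended log window:
  6: stage values: 2 and 11
  7: sum_active: inputs 2 and 11
  8: stage result 0
Execution walk:
  gauge_drift([6, 2, 1, 1, 5]) -> 2  [called from index_entries, line 26]
  bind_quota([6, 2, 1, 1, 5], 2) -> 11  [called from index_entries, line 27]
  sum_active(2, 11) -> 13  [called from index_entries, line 29]
  index_entries([6, 2, 1, 1, 5], 2) -> 13  [called from main, line 35]
Log line origins:
  1: emitted by main (line 34)
  2: emitted by index_entries (line 25)
  3: emitted by gauge_drift (line 2)
  4: emitted by gauge_drift (line 7)
  5: emitted by bind_quota (line 11)
  6: emitted by index_entries (line 28)
  7: emitted by sum_active (line 19)
  8: emitted by main (line 36)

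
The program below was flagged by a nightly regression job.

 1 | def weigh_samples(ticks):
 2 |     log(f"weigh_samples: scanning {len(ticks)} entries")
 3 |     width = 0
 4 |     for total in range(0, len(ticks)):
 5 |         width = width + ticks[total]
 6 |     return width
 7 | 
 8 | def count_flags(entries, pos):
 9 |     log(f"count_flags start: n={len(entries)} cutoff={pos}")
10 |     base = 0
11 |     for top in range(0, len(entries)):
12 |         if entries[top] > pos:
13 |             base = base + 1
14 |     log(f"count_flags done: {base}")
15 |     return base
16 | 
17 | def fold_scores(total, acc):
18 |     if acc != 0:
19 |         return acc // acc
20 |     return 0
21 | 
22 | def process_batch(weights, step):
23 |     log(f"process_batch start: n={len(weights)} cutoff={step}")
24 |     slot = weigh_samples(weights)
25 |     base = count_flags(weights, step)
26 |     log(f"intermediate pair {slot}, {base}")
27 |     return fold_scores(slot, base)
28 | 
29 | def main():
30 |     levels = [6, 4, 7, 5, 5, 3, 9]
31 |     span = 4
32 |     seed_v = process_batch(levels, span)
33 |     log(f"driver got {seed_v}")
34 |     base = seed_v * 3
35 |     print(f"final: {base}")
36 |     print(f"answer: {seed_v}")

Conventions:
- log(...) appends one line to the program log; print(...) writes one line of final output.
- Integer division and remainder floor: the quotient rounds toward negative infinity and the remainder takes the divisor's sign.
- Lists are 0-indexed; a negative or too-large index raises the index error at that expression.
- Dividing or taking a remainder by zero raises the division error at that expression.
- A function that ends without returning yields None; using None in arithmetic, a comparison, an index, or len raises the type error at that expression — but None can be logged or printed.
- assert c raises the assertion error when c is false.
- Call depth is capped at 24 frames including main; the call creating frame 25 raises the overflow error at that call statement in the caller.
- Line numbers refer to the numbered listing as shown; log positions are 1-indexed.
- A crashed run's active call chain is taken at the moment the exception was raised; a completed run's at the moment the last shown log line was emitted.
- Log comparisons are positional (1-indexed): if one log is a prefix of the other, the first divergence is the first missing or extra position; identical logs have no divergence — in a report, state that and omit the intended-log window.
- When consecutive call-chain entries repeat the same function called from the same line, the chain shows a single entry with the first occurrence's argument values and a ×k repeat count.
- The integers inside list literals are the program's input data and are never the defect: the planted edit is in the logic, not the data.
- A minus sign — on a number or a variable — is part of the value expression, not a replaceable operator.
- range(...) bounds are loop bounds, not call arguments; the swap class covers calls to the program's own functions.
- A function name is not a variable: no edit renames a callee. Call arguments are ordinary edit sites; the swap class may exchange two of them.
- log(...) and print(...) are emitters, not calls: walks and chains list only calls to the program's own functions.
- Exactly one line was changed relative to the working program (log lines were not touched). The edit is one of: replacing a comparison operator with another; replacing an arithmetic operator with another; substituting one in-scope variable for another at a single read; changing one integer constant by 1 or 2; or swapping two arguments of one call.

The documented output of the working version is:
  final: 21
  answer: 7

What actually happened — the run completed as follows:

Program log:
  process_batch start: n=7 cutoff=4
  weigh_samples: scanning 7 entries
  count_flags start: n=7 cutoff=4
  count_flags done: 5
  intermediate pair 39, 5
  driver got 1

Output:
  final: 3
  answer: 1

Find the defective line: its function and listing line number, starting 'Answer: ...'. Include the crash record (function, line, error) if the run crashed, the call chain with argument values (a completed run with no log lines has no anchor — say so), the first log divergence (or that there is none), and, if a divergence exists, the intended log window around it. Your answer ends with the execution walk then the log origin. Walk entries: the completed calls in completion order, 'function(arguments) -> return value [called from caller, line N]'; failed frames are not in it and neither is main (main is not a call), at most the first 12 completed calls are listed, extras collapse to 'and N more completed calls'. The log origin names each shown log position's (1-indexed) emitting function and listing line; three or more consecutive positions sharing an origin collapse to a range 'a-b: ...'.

Answer: the defect is in fold_scores at line 19.
Key observation: Everything matches until log position 6, which reads 'driver got 1' in place of 'driver got 7'.
Call chain: main.
First divergence: at position 6 the run shows 'driver got 1' where the working version logs 'driver got 7'.
Intended log window:
  4: count_flags done: 5
  5: intermediate pair 39, 5
  6: driver got 7
Execution walk:
  weigh_samples([6, 4, 7, 5, 5, 3, 9]) -> 39  [called from process_batch, line 24]
  count_flags([6, 4, 7, 5, 5, 3, 9], 4) -> 5  [called from process_batch, line 25]
  fold_scores(39, 5) -> 1  [called from process_batch, line 27]
  process_batch([6, 4, 7, 5, 5, 3, 9], 4) -> 1  [called from main, line 32]
Log line origins:
  1 — process_batch, line 23
  2 — weigh_samples, line 2
  3 — count_flags, line 9
  4 — count_flags, line 14
  5 — process_batch, line 26
  6 — main, line 33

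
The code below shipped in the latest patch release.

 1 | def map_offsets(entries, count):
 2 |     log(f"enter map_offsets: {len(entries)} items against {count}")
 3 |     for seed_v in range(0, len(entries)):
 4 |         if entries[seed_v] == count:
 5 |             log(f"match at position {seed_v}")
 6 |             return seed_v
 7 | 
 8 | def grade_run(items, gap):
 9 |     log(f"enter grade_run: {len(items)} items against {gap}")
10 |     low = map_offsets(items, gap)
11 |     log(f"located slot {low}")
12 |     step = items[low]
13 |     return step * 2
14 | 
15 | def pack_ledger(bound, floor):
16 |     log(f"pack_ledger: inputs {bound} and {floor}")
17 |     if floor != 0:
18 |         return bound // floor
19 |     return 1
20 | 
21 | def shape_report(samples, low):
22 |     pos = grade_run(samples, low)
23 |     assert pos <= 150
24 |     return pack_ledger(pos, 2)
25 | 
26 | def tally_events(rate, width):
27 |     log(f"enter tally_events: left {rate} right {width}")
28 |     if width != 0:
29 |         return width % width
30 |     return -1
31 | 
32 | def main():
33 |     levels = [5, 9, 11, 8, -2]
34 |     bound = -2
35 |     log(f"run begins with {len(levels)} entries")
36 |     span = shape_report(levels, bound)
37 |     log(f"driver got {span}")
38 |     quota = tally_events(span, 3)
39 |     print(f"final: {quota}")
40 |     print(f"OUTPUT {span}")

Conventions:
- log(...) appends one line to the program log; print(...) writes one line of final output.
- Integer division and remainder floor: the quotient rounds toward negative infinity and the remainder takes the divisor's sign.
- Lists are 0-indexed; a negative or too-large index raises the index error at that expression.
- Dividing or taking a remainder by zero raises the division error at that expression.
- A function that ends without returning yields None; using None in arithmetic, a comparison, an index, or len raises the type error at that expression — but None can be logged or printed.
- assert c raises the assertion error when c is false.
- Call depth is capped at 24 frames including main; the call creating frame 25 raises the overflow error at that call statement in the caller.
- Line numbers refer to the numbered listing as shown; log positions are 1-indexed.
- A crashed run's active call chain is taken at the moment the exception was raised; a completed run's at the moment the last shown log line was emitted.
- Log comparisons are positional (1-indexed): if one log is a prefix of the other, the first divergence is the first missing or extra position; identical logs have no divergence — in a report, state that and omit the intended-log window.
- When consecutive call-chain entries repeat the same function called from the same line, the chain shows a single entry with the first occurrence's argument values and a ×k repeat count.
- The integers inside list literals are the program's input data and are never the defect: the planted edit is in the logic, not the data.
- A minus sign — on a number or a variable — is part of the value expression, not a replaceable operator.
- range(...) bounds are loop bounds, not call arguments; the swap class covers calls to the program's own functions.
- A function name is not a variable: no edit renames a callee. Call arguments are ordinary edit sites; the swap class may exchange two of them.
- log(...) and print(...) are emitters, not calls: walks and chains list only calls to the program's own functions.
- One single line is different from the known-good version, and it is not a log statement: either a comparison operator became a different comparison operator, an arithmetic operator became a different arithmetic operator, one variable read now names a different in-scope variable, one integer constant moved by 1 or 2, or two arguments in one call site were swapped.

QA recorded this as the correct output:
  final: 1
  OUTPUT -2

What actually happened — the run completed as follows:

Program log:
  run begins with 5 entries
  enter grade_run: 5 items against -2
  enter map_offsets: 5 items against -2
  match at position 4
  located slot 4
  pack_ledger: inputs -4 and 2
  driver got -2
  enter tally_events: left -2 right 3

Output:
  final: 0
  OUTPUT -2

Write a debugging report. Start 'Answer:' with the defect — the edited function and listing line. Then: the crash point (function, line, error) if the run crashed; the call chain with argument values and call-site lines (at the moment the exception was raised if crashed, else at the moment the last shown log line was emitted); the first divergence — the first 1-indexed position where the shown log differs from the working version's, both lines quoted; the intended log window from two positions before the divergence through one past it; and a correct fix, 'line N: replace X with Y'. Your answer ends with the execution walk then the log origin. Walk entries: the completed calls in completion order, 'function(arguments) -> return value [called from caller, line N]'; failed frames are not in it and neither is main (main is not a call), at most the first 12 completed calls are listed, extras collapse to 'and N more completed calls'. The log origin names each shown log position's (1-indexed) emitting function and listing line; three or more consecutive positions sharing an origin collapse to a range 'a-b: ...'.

Answer: the defect is in tally_events at line 29.
Core observation: No log line changed; the fault shows up purely in the output.
Call chain: main -> tally_events(-2, 3) (called at line 38).
First divergence: none; the two logs match at every position.
Execution walk:
  map_offsets([5, 9, 11, 8, -2], -2) -> 4  [called from grade_run, line 10]
  grade_run([5, 9, 11, 8, -2], -2) -> -4  [called from shape_report, line 22]
  pack_ledger(-4, 2) -> -2  [called from shape_report, line 24]
  shape_report([5, 9, 11, 8, -2], -2) -> -2  [called from main, line 36]
  tally_events(-2, 3) -> 0  [called from main, line 38]
Log line origins:
  1 — main, line 35
  2 — grade_run, line 9
  3 — map_offsets, line 2
  4 — map_offsets, line 5
  5 — grade_run, line 11
  6 — pack_ledger, line 16
  7 — main, line 37
  8 — tally_events, line 27
A correct fix: line 29: replace `width % width` with `rate % width`.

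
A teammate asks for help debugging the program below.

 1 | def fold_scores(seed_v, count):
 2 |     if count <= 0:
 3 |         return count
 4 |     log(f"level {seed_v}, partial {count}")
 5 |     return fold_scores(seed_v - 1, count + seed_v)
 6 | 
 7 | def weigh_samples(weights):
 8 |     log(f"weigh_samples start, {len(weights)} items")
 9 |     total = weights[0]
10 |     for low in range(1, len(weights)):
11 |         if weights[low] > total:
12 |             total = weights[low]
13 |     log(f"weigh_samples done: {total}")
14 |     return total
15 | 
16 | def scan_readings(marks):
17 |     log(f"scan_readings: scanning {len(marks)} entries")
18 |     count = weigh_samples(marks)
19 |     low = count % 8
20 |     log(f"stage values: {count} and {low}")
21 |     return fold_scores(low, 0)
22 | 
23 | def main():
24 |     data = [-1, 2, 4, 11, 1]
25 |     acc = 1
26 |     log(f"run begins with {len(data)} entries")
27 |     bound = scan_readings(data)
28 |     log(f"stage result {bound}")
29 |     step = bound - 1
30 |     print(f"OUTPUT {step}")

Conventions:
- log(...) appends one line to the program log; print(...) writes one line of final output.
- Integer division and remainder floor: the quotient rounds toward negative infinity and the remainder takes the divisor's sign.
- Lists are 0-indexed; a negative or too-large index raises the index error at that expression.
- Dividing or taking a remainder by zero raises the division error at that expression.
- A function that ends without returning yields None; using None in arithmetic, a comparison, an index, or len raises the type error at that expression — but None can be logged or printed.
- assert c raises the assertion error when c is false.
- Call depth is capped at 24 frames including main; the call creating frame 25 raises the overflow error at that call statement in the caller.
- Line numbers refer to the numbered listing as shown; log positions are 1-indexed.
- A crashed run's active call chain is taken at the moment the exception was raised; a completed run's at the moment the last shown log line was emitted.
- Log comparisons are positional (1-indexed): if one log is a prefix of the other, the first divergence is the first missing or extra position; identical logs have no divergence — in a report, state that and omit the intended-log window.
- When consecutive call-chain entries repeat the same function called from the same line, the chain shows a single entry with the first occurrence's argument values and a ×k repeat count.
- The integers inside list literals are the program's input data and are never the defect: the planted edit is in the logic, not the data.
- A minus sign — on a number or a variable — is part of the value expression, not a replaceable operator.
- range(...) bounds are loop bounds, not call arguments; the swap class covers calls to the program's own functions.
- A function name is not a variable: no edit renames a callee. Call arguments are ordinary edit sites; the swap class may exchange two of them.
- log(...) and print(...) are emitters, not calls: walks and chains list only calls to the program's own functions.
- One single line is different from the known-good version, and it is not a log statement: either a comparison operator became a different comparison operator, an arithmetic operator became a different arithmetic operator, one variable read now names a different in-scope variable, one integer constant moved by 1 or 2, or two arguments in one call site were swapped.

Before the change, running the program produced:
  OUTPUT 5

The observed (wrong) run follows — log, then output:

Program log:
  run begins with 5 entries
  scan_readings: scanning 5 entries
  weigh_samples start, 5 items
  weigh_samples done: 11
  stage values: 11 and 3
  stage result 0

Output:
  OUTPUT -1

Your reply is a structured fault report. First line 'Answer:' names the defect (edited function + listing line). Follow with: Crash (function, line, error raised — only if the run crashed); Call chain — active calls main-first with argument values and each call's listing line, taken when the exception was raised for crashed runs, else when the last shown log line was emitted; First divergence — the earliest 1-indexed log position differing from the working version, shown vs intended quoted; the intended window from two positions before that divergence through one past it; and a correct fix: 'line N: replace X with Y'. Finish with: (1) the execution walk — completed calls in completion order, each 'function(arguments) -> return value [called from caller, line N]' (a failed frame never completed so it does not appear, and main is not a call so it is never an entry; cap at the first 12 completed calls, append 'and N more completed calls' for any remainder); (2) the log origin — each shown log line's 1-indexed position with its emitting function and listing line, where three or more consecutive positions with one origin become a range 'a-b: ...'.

Answer: the defect is in fold_scores at line 2.
Key observation: The log first diverges at position 6: the faulty run prints 'stage result 0' where the working version prints 'level 3, partial 0'.
Call chain: main.
First divergence: position 6 — the shown line 'stage result 0' should read 'level 3, partial 0'.
Intended log window:
  4: weigh_samples done: 11
  5: stage values: 11 and 3
  6: level 3, partial 0
  7: level 2, partial 3
Execution walk:
  weigh_samples([-1, 2, 4, 11, 1]) -> 11  [called from scan_readings, line 18]
  fold_scores(3, 0) -> 0  [called from scan_readings, line 21]
  scan_readings([-1, 2, 4, 11, 1]) -> 0  [called from main, line 27]
Log line origins:
  1: from main, line 26
  2: from scan_readings, line 17
  3: from weigh_samples, line 8
  4: from weigh_samples, line 13
  5: from scan_readings, line 20
  6: from main, line 28
A correct fix: line 2: replace `count` with `seed_v`.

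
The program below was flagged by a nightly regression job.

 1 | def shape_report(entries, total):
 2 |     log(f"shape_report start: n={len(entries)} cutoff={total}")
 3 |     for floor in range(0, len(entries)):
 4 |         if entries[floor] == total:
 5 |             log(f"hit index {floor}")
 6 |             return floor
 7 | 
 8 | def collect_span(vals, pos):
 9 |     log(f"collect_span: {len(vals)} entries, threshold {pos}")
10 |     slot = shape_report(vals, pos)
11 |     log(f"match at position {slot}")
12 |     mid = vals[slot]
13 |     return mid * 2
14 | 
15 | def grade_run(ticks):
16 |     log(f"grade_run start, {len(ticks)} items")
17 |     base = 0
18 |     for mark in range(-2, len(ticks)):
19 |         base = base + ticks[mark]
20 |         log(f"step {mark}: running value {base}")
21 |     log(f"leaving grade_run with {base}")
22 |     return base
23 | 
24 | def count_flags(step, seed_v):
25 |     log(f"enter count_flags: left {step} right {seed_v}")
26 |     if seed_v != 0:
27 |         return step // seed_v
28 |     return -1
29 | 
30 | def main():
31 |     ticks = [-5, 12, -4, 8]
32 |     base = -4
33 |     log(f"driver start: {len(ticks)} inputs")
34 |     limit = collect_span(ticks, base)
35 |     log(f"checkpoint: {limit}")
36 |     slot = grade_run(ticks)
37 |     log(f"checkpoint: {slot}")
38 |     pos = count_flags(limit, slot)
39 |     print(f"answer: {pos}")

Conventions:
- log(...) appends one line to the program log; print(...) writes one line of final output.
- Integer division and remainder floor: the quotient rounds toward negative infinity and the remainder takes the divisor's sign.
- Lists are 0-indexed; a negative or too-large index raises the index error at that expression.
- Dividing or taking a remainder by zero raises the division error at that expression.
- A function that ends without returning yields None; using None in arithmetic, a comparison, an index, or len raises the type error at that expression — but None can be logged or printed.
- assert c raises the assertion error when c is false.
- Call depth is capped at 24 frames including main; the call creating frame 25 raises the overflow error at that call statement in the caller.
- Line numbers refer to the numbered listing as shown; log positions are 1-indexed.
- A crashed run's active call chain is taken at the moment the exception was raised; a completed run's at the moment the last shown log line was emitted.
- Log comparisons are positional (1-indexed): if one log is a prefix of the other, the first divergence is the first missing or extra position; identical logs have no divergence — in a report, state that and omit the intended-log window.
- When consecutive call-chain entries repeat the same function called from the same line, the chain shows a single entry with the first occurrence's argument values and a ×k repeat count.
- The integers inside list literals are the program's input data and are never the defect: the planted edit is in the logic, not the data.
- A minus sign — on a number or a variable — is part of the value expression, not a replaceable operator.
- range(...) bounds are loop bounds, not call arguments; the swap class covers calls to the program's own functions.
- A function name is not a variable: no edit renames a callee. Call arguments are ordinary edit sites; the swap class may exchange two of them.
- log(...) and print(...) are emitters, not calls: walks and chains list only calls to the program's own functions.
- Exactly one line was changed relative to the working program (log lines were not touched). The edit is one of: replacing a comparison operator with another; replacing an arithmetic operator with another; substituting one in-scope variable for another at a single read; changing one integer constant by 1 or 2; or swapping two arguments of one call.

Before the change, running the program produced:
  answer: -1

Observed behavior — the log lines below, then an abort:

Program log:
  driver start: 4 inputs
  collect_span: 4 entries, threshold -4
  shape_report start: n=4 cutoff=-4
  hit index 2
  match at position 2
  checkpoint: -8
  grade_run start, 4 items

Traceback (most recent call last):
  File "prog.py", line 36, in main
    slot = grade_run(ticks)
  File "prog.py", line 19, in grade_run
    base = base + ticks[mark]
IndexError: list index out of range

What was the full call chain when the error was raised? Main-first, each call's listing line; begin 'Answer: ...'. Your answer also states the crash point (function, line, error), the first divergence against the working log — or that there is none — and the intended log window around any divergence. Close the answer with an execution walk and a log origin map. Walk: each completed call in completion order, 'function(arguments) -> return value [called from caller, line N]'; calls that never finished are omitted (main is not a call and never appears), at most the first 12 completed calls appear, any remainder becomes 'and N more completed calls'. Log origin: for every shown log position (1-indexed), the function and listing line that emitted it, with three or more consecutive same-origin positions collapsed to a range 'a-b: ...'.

Answer: main -> grade_run (called at line 36).
Key fact: The log ends early — 7 lines, where the working version next logs 'step 0: running value -5'.
Crash: grade_run, line 19, IndexError.
First divergence: position 8 (shown log ended at 7 lines; the working version continues: 'step 0: running value -5').
Intended log window:
  6: checkpoint: -8
  7: grade_run start, 4 items
  8: step 0: running value -5
  9: step 1: running value 7
Execution walk:
  shape_report([-5, 12, -4, 8], -4) -> 2  [called from collect_span, line 10]
  collect_span([-5, 12, -4, 8], -4) -> -8  [called from main, line 34]
Log origin:
  1 — main, line 33
  2 — collect_span, line 9
  3 — shape_report, line 2
  4 — shape_report, line 5
  5 — collect_span, line 11
  6 — main, line 35
  7 — grade_run, line 16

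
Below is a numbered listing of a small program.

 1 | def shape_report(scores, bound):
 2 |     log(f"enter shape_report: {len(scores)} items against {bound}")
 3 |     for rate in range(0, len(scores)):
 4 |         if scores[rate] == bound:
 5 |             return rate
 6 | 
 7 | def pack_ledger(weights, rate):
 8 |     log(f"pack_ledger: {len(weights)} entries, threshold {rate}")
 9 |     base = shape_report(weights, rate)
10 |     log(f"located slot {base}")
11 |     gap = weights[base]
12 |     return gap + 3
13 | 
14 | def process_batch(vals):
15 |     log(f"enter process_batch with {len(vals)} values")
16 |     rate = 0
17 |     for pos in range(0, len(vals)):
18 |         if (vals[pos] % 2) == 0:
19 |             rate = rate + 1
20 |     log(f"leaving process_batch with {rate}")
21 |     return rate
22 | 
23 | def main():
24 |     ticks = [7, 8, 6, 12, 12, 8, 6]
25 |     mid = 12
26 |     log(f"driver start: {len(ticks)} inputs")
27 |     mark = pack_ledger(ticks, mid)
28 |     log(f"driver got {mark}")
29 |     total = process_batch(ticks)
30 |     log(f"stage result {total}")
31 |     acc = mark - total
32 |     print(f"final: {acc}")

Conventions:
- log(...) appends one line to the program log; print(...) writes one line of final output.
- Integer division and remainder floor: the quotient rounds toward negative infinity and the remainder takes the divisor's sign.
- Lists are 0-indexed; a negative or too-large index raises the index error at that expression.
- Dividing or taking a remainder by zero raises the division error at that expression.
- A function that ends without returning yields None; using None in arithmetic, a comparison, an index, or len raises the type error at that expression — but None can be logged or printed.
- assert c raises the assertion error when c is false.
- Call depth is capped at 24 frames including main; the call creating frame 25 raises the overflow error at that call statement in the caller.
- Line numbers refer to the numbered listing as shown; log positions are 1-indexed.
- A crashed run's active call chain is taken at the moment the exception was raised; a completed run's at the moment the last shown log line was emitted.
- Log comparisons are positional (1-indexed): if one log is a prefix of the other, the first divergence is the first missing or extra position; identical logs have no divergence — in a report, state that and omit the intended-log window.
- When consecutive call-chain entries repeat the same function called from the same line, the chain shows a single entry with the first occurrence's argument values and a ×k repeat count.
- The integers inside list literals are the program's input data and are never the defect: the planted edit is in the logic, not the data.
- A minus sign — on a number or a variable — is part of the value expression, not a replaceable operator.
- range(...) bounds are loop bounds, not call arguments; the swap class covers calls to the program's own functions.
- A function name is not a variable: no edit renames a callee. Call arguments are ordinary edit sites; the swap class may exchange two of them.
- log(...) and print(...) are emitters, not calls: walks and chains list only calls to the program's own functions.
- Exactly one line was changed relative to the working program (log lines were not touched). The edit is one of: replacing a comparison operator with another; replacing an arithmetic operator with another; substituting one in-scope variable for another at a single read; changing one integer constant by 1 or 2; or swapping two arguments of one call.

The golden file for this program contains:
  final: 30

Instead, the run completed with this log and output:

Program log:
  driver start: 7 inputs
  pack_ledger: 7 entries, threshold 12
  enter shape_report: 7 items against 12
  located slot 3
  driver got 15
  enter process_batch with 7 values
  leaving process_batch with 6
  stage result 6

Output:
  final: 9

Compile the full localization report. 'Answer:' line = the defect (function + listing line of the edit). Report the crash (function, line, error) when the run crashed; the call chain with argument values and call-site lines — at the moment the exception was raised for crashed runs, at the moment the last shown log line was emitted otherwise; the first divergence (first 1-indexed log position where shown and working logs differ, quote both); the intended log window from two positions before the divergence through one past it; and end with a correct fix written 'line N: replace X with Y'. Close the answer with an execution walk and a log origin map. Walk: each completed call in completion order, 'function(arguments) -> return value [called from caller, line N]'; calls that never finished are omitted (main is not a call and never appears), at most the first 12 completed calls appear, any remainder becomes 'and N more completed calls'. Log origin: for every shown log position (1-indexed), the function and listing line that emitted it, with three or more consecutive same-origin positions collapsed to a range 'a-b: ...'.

Answer: the defect is in pack_ledger at line 12.
Core observation: The earliest visible damage is log position 5 — 'driver got 15' rather than the intended 'driver got 36'.
Call chain: main.
First divergence: position 5; shown 'driver got 15' vs intended 'driver got 36'.
Intended log window:
  3: enter shape_report: 7 items against 12
  4: located slot 3
  5: driver got 36
  6: enter process_batch with 7 values
Execution walk:
  shape_report([7, 8, 6, 12, 12, 8, 6], 12) -> 3  [called from pack_ledger, line 9]
  pack_ledger([7, 8, 6, 12, 12, 8, 6], 12) -> 15  [called from main, line 27]
  process_batch([7, 8, 6, 12, 12, 8, 6]) -> 6  [called from main, line 29]
Log origin:
  1: from main, line 26
  2: from pack_ledger, line 8
  3: from shape_report, line 2
  4: from pack_ledger, line 10
  5: from main, line 28
  6: from process_batch, line 15
  7: from process_batch, line 20
  8: from main, line 30
A correct fix: line 12: replace `+` with `*`.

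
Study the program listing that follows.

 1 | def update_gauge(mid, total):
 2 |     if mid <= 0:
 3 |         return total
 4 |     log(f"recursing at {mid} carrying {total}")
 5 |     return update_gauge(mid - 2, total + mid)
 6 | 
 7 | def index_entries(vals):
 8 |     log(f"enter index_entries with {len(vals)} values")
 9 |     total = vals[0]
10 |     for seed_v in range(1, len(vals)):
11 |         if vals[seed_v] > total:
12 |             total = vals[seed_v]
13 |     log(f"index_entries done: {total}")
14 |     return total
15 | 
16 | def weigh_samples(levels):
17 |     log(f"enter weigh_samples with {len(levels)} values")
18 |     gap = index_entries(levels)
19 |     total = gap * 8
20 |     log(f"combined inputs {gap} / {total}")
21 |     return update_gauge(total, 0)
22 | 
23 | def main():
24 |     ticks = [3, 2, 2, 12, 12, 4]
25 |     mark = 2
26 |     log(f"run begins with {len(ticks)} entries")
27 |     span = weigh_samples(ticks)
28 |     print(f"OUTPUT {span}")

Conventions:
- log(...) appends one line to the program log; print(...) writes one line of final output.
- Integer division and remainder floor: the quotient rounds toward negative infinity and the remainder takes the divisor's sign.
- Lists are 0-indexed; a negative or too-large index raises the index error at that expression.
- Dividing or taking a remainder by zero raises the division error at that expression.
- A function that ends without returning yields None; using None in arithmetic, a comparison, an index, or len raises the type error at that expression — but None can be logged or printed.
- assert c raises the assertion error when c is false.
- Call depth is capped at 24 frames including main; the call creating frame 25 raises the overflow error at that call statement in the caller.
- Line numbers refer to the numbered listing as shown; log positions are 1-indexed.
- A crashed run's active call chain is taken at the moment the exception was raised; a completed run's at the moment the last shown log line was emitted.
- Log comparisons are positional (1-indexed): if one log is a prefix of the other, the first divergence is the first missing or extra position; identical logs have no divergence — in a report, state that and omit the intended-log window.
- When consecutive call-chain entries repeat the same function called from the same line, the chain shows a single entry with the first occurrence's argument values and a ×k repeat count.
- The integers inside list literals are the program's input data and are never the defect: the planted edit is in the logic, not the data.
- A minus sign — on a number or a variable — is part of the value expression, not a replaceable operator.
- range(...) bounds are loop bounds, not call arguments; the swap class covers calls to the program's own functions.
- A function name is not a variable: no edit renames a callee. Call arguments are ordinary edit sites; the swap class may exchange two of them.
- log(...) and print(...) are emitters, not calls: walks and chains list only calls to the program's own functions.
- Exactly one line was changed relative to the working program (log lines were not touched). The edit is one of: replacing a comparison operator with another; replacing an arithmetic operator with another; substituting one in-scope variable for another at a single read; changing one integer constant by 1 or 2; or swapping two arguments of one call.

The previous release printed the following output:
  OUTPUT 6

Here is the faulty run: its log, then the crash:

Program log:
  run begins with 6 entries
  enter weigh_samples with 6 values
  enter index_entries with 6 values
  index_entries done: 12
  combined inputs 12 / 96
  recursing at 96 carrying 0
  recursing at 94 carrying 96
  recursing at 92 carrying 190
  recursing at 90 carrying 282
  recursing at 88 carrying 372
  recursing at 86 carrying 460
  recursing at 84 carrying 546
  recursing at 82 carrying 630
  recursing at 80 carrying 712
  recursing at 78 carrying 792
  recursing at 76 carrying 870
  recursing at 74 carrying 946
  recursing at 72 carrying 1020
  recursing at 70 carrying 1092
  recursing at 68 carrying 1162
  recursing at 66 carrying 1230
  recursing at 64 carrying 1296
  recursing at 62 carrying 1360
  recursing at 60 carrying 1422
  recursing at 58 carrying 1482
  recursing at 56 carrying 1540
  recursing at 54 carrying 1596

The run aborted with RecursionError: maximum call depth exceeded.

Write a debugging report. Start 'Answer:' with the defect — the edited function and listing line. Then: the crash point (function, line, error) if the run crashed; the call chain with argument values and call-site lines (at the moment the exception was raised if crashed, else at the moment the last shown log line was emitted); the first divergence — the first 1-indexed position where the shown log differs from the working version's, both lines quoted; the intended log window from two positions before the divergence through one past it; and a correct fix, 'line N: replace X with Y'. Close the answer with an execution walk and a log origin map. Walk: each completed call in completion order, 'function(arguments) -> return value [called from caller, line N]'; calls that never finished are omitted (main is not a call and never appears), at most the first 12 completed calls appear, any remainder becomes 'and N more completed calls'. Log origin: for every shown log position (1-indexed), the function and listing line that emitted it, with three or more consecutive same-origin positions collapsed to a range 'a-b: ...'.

Answer: the defect is in weigh_samples at line 19.
Core observation: At log position 5 the runs split — shown 'combined inputs 12 / 96', but the working version logs 'combined inputs 12 / 4'.
Crash: update_gauge, line 5, RecursionError.
Call chain: main -> weigh_samples([3, 2, 2, 12, 12, 4]) (called at line 27) -> update_gauge(96, 0) (called at line 21) -> update_gauge(94, 96) (called at line 5) ×21.
First divergence: position 5; shown 'combined inputs 12 / 96' vs intended 'combined inputs 12 / 4'.
Intended log window:
  3: enter index_entries with 6 values
  4: index_entries done: 12
  5: combined inputs 12 / 4
  6: recursing at 4 carrying 0
Execution walk:
  index_entries([3, 2, 2, 12, 12, 4]) -> 12  [called from weigh_samples, line 18]
Log line origins:
  1: emitted by main (line 26)
  2: emitted by weigh_samples (line 17)
  3: emitted by index_entries (line 8)
  4: emitted by index_entries (line 13)
  5: emitted by weigh_samples (line 20)
  6-27: emitted by update_gauge (line 4)
A correct fix: line 19: replace `*` with `%`.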